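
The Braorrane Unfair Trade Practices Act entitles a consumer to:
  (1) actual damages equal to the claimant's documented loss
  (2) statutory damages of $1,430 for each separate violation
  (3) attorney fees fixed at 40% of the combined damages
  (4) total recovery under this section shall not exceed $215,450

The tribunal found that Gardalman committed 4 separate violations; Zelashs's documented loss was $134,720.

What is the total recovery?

$196,616

Statutory damages: 4 × $1,430 = $5,720
Combined damages: $134,720 + $5,720 = $140,440
Attorney fees: 40% of $140,440 = $56,176
Total before cap: $140,440 + $56,176 = $196,616
Cap at $215,450: $196,616 is within the cap, no reduction.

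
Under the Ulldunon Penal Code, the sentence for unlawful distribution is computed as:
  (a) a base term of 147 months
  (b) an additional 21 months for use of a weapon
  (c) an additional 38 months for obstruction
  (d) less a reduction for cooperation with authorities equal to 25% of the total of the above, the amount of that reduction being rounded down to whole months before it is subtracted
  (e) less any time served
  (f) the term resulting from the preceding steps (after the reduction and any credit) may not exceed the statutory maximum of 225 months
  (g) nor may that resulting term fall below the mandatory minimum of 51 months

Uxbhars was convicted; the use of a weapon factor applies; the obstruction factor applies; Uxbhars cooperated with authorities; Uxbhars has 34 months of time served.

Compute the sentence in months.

121 months

Use of a weapon enhancement: +21 months
Obstruction enhancement: +38 months
Adjusted term: 147 months + 21 months + 38 months = 206 months
Cooperation with authorities reduction: 25% of 206 months = 51 months (rounded down)
After reduction: 206 − 51 = 155 months
Less time served: 155 months − 34 months = 121 months
Cap at 225 months: 121 months is within the cap, no reduction.
Minimum 51 months: 121 months meets the minimum, no increase.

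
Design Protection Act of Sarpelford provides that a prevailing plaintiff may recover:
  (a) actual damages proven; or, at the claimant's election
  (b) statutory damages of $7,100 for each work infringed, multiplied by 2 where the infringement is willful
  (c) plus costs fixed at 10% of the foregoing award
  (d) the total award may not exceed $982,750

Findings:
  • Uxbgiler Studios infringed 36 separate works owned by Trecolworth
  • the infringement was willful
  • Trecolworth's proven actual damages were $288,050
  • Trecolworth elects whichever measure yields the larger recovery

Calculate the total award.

Statutory damages: 36 × $7,100 = $255,600
Doubled: 2 × $255,600 = $511,200
Greater of actual damages ($288,050) or enhanced statutory damages ($511,200): $511,200
Costs: 10% of $511,200 = $51,120
Award plus costs: $511,200 + $51,120 = $562,320
Cap at $982,750: $562,320 is within the cap, no reduction.

$562,320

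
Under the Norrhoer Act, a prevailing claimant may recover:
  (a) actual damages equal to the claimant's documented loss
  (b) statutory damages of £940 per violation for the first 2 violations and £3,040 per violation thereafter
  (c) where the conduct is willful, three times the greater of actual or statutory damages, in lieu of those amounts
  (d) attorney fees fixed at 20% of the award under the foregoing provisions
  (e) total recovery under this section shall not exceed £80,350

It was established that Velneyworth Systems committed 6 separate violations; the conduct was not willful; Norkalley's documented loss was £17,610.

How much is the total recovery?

£37,980

First 2 violations: 2 × £940 = £1,880
Remaining violations: (6 − 2) × £3,040 = £12,160
Statutory damages: £1,880 + £12,160 = £14,040
Conduct not willful: the in-lieu enhancement does not apply.
Actual plus statutory damages: £17,610 + £14,040 = £31,650
Attorney fees: 20% of £31,650 = £6,330
Total before cap: £31,650 + £6,330 = £37,980
Cap at £80,350: £37,980 is within the cap, no reduction.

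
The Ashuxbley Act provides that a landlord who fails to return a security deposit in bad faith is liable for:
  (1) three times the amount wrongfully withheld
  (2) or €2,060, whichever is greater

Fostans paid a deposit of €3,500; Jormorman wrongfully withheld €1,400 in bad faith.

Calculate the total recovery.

Trebled: 3 × €1,400 = €4,200
Minimum €2,060: €4,200 meets the minimum, no increase.

€4,200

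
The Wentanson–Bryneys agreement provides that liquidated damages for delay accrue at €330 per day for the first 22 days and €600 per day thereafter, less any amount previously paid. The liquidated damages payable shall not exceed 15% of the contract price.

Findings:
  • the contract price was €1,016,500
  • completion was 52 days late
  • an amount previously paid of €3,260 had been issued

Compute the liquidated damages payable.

€22,000

First 22 days: 22 × €330 = €7,260
Remaining days: (52 − 22) × €600 = €18,000
Accrued per-day damages: €7,260 + €18,000 = €25,260
Less amount previously paid: €25,260 − €3,260 = €22,000
Cap: 15% of €1,016,500 = €152,475
Cap at €152,475: €22,000 is within the cap, no reduction.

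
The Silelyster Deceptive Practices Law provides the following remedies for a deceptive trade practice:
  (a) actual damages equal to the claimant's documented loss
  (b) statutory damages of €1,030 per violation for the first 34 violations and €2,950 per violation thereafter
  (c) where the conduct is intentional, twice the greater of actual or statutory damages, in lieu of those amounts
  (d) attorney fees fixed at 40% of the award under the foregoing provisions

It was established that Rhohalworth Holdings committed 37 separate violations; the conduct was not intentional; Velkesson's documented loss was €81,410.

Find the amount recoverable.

Total recovery: €175,392

First 34 violations: 34 × €1,030 = €35,020
Remaining violations: (37 − 34) × €2,950 = €8,850
Statutory damages: €35,020 + €8,850 = €43,870
Conduct not intentional: the in-lieu enhancement does not apply.
Actual plus statutory damages: €81,410 + €43,870 = €125,280
Attorney fees: 40% of €125,280 = €50,112
Total recovery: €125,280 + €50,112 = €175,392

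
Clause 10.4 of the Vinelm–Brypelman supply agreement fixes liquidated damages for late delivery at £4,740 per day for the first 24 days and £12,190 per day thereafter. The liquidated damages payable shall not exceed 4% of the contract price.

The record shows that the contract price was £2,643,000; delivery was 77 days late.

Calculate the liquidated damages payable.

First 24 days: 24 × £4,740 = £113,760
Remaining days: (77 − 24) × £12,190 = £646,070
Accrued per-day damages: £113,760 + £646,070 = £759,830
Cap: 4% of £2,643,000 = £105,720
Cap at £105,720: £759,830 exceeds the cap → £105,720

£105,720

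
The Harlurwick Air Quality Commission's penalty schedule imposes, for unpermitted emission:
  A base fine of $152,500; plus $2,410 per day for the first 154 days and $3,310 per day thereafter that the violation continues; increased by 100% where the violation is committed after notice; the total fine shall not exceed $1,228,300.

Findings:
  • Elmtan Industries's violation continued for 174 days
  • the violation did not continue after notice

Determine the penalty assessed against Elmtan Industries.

First 154 days: 154 × $2,410 = $371,140
Remaining days: (174 − 154) × $3,310 = $66,200
Per-day component: $371,140 + $66,200 = $437,340
Base plus per-day: $152,500 + $437,340 = $589,840
The violation did not continue after notice: no 100% increase.
Cap at $1,228,300: $589,840 is within the cap, no reduction.

$589,840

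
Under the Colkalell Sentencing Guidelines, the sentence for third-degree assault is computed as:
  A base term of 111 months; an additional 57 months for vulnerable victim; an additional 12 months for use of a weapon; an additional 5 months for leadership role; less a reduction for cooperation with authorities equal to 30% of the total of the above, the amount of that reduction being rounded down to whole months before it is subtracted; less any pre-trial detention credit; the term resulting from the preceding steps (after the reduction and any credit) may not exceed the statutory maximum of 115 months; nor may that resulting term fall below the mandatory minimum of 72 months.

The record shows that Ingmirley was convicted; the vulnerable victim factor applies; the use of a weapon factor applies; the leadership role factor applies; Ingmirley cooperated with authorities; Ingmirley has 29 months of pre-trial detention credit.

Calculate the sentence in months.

Vulnerable victim enhancement: +57 months
Use of a weapon enhancement: +12 months
Leadership role enhancement: +5 months
Adjusted term: 111 months + 57 months + 12 months + 5 months = 185 months
Cooperation with authorities reduction: 30% of 185 months = 55 months (rounded down)
After reduction: 185 − 55 = 130 months
Less pre-trial detention credit: 130 months − 29 months = 101 months
Cap at 115 months: 101 months is within the cap, no reduction.
Minimum 72 months: 101 months meets the minimum, no increase.

101 months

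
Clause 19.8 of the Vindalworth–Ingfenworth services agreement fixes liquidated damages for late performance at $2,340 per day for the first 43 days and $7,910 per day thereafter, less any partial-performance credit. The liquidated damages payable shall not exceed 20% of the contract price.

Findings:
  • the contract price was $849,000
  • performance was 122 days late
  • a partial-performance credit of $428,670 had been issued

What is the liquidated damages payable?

$169,800

First 43 days: 43 × $2,340 = $100,620
Remaining days: (122 − 43) × $7,910 = $624,890
Accrued per-day damages: $100,620 + $624,890 = $725,510
Less partial-performance credit: $725,510 − $428,670 = $296,840
Cap: 20% of $849,000 = $169,800
Cap at $169,800: $296,840 exceeds the cap → $169,800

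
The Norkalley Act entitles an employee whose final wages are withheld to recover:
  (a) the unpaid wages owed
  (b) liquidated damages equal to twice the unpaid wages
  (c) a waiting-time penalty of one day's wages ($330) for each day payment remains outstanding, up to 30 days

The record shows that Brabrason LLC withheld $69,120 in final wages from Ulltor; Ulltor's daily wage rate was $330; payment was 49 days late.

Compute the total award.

$217,260

Doubled: 2 × $69,120 = $138,240
Penalty days: min(49, 30) = 30
Waiting-time penalty: 30 × $330 = $9,900
Total award: $69,120 + $138,240 + $9,900 = $217,260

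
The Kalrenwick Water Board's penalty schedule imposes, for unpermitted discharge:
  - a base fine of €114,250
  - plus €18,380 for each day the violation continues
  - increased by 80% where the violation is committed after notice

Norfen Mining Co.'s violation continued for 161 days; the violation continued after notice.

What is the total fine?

€5,532,174

Per-day component: 161 × €18,380 = €2,959,180
Base plus per-day: €114,250 + €2,959,180 = €3,073,430
Enhancement: 80% of €3,073,430 = €2,458,744
Enhanced fine: €3,073,430 + €2,458,744 = €5,532,174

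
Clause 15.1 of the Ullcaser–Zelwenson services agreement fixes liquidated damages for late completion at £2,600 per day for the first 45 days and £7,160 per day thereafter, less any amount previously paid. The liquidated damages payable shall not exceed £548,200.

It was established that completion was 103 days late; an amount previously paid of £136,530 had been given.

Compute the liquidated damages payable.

First 45 days: 45 × £2,600 = £117,000
Remaining days: (103 − 45) × £7,160 = £415,280
Accrued per-day damages: £117,000 + £415,280 = £532,280
Less amount previously paid: £532,280 − £136,530 = £395,750
Cap at £548,200: £395,750 is within the cap, no reduction.

Liquidated damages: £395,750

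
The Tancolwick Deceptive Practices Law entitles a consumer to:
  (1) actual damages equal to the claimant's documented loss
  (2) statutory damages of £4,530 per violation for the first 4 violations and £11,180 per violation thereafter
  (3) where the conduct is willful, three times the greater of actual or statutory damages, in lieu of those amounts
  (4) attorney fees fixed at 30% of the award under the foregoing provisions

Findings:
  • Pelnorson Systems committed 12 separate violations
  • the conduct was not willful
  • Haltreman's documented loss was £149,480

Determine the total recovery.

First 4 violations: 4 × £4,530 = £18,120
Remaining violations: (12 − 4) × £11,180 = £89,440
Statutory damages: £18,120 + £89,440 = £107,560
Conduct not willful: the in-lieu enhancement does not apply.
Actual plus statutory damages: £149,480 + £107,560 = £257,040
Attorney fees: 30% of £257,040 = £77,112
Total recovery: £257,040 + £77,112 = £334,152

£334,152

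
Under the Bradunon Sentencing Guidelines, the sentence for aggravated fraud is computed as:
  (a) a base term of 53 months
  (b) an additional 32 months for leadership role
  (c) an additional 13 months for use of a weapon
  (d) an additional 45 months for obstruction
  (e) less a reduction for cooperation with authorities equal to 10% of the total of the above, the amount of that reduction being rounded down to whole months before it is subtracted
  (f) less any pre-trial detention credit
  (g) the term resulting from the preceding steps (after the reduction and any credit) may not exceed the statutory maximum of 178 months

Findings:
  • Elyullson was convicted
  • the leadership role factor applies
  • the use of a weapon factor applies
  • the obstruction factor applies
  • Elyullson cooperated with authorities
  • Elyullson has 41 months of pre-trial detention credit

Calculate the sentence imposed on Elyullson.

88 months

Leadership role enhancement: +32 months
Use of a weapon enhancement: +13 months
Obstruction enhancement: +45 months
Adjusted term: 53 months + 32 months + 13 months + 45 months = 143 months
Cooperation with authorities reduction: 10% of 143 months = 14 months (rounded down)
After reduction: 143 − 14 = 129 months
Less pre-trial detention credit: 129 months − 41 months = 88 months
Cap at 178 months: 88 months is within the cap, no reduction.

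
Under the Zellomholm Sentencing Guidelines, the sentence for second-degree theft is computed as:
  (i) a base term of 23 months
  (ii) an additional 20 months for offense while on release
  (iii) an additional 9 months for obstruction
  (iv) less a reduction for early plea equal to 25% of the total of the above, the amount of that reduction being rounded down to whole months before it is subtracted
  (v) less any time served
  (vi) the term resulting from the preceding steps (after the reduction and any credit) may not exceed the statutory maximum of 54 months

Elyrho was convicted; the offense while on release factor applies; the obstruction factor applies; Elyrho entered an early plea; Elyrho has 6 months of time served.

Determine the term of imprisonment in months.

33 months

Offense while on release enhancement: +20 months
Obstruction enhancement: +9 months
Adjusted term: 23 months + 20 months + 9 months = 52 months
Early plea reduction: 25% of 52 months = 13 months (rounded down)
After reduction: 52 − 13 = 39 months
Less time served: 39 months − 6 months = 33 months
Cap at 54 months: 33 months is within the cap, no reduction.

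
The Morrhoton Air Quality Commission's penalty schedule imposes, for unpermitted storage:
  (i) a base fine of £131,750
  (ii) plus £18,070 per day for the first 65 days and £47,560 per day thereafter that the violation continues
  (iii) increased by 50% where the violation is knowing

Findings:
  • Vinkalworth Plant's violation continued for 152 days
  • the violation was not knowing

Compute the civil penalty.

£5,444,020

First 65 days: 65 × £18,070 = £1,174,550
Remaining days: (152 − 65) × £47,560 = £4,137,720
Per-day component: £1,174,550 + £4,137,720 = £5,312,270
Base plus per-day: £131,750 + £5,312,270 = £5,444,020
The violation was not knowing: no 50% increase.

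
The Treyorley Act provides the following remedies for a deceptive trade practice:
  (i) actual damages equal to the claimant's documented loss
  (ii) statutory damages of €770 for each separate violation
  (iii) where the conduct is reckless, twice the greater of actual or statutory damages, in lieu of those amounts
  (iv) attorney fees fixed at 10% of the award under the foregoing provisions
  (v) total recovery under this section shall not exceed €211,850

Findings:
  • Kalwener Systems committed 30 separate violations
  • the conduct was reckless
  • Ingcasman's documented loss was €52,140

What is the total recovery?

Statutory damages: 30 × €770 = €23,100
Greater of actual damages (€52,140) or statutory damages (€23,100): €52,140
Doubled: 2 × €52,140 = €104,280
Attorney fees: 10% of €104,280 = €10,428
Total before cap: €104,280 + €10,428 = €114,708
Cap at €211,850: €114,708 is within the cap, no reduction.

€114,708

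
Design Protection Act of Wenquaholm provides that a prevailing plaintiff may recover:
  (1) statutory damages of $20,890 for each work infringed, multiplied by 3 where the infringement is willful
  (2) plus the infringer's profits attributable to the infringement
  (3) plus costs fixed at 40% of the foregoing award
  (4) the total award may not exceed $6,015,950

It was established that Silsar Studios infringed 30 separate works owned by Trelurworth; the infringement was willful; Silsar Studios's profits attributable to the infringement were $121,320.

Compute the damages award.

$2,801,988

Statutory damages: 30 × $20,890 = $626,700
Trebled: 3 × $626,700 = $1,880,100
Combined award: $1,880,100 + $121,320 = $2,001,420
Costs: 40% of $2,001,420 = $800,568
Award plus costs: $2,001,420 + $800,568 = $2,801,988
Cap at $6,015,950: $2,801,988 is within the cap, no reduction.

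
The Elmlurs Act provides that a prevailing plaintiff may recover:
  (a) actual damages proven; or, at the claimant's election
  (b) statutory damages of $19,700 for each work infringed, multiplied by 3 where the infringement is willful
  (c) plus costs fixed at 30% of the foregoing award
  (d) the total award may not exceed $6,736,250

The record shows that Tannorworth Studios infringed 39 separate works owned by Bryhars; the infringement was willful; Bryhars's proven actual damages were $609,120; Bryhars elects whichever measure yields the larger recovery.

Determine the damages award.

Statutory damages: 39 × $19,700 = $768,300
Trebled: 3 × $768,300 = $2,304,900
Greater of actual damages ($609,120) or enhanced statutory damages ($2,304,900): $2,304,900
Costs: 30% of $2,304,900 = $691,470
Award plus costs: $2,304,900 + $691,470 = $2,996,370
Cap at $6,736,250: $2,996,370 is within the cap, no reduction.

$2,996,370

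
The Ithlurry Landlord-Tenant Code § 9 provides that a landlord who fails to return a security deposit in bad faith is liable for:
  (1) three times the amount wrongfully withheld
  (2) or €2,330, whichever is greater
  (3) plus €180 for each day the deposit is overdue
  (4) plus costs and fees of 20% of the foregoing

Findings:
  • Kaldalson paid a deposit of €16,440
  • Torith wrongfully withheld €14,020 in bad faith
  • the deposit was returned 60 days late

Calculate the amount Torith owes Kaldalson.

Trebled: 3 × €14,020 = €42,060
Minimum €2,330: €42,060 meets the minimum, no increase.
Late-return penalty: 60 × €180 = €10,800
Damages plus late penalty: €42,060 + €10,800 = €52,860
Costs and fees: 20% of €52,860 = €10,572
Total recovery: €52,860 + €10,572 = €63,432

Recovery: €63,432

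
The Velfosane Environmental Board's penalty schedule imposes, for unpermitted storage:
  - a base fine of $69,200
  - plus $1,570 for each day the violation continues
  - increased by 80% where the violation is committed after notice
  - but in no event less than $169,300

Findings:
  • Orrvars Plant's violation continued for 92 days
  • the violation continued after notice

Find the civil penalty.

Per-day component: 92 × $1,570 = $144,440
Base plus per-day: $69,200 + $144,440 = $213,640
Enhancement: 80% of $213,640 = $170,912
Enhanced fine: $213,640 + $170,912 = $384,552
Minimum $169,300: $384,552 meets the minimum, no increase.

Civil penalty: $384,552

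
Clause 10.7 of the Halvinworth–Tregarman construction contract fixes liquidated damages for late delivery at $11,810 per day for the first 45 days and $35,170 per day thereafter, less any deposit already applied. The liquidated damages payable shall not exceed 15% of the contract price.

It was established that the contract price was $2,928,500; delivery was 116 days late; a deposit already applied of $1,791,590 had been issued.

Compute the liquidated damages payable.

$439,275

First 45 days: 45 × $11,810 = $531,450
Remaining days: (116 − 45) × $35,170 = $2,497,070
Accrued per-day damages: $531,450 + $2,497,070 = $3,028,520
Less deposit already applied: $3,028,520 − $1,791,590 = $1,236,930
Cap: 15% of $2,928,500 = $439,275
Cap at $439,275: $1,236,930 exceeds the cap → $439,275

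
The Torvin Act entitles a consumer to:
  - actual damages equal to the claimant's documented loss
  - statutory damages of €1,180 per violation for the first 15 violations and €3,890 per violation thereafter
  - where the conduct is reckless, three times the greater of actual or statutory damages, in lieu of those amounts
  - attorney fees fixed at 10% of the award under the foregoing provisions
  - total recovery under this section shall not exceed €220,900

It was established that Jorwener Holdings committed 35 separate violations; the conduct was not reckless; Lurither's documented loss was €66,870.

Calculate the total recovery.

€178,607

First 15 violations: 15 × €1,180 = €17,700
Remaining violations: (35 − 15) × €3,890 = €77,800
Statutory damages: €17,700 + €77,800 = €95,500
Conduct not reckless: the in-lieu enhancement does not apply.
Actual plus statutory damages: €66,870 + €95,500 = €162,370
Attorney fees: 10% of €162,370 = €16,237
Total before cap: €162,370 + €16,237 = €178,607
Cap at €220,900: €178,607 is within the cap, no reduction.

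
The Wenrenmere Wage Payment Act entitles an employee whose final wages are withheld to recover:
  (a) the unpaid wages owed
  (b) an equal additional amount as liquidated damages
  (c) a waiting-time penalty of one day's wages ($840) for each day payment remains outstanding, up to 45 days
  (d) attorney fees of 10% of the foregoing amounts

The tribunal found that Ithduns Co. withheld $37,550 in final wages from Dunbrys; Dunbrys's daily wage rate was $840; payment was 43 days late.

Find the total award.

Liquidated damages (equal amount): $37,550
Penalty days: min(43, 45) = 43
Waiting-time penalty: 43 × $840 = $36,120
Subtotal: $37,550 + $37,550 + $36,120 = $111,220
Attorney fees: 10% of $111,220 = $11,122
Total award: $111,220 + $11,122 = $122,342

$122,342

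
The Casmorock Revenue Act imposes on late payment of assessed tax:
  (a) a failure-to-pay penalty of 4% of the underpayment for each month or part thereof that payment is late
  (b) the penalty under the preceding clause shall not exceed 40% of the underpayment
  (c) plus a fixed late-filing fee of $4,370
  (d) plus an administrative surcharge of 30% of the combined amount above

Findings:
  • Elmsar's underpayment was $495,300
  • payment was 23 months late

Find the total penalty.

Penalty: $263,237

Accrued rate: 4% × 23 = 92%, capped at 40% → 40%
Failure-to-pay penalty: 40% of $495,300 = $198,120
Penalty before surcharge: $198,120 + $4,370 = $202,490
Administrative surcharge: 30% of $202,490 = $60,747
Total penalty: $202,490 + $60,747 = $263,237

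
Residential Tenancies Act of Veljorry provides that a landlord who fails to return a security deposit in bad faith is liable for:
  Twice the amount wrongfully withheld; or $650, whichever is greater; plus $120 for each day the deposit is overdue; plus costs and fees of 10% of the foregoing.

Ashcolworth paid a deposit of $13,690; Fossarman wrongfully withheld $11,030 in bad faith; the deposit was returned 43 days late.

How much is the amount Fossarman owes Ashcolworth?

$29,942

Doubled: 2 × $11,030 = $22,060
Minimum $650: $22,060 meets the minimum, no increase.
Late-return penalty: 43 × $120 = $5,160
Damages plus late penalty: $22,060 + $5,160 = $27,220
Costs and fees: 10% of $27,220 = $2,722
Total recovery: $27,220 + $2,722 = $29,942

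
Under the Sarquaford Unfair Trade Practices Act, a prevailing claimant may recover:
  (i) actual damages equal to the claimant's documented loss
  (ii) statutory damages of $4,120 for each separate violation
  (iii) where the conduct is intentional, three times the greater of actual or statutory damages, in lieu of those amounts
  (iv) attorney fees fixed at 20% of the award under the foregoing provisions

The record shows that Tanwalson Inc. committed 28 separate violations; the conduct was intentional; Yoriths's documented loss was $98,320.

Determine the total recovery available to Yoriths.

Statutory damages: 28 × $4,120 = $115,360
Greater of actual damages ($98,320) or statutory damages ($115,360): $115,360
Trebled: 3 × $115,360 = $346,080
Attorney fees: 20% of $346,080 = $69,216
Total recovery: $346,080 + $69,216 = $415,296

Total recovery: $415,296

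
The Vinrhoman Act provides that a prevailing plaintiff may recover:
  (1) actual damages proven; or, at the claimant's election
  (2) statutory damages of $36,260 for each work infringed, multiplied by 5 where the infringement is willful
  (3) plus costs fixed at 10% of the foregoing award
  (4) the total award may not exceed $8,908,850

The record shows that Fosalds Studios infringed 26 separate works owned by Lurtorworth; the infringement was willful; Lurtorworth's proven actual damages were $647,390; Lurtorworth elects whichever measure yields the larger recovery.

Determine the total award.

Statutory damages: 26 × $36,260 = $942,760
Multiplied by 5: 5 × $942,760 = $4,713,800
Greater of actual damages ($647,390) or enhanced statutory damages ($4,713,800): $4,713,800
Costs: 10% of $4,713,800 = $471,380
Award plus costs: $4,713,800 + $471,380 = $5,185,180
Cap at $8,908,850: $5,185,180 is within the cap, no reduction.

$5,185,180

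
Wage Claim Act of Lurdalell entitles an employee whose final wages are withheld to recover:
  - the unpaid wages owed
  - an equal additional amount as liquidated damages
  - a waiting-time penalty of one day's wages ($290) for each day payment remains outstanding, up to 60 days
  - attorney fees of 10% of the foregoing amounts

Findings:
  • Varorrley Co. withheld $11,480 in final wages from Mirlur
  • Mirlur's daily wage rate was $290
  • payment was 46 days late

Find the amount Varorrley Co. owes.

Liquidated damages (equal amount): $11,480
Penalty days: min(46, 60) = 46
Waiting-time penalty: 46 × $290 = $13,340
Subtotal: $11,480 + $11,480 + $13,340 = $36,300
Attorney fees: 10% of $36,300 = $3,630
Total award: $36,300 + $3,630 = $39,930

$39,930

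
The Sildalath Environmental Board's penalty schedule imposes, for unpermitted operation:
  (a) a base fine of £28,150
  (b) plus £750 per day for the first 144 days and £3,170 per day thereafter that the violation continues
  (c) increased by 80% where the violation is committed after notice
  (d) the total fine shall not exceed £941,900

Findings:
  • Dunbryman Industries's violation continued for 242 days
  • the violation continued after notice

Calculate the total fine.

£804,258

First 144 days: 144 × £750 = £108,000
Remaining days: (242 − 144) × £3,170 = £310,660
Per-day component: £108,000 + £310,660 = £418,660
Base plus per-day: £28,150 + £418,660 = £446,810
Enhancement: 80% of £446,810 = £357,448
Enhanced fine: £446,810 + £357,448 = £804,258
Cap at £941,900: £804,258 is within the cap, no reduction.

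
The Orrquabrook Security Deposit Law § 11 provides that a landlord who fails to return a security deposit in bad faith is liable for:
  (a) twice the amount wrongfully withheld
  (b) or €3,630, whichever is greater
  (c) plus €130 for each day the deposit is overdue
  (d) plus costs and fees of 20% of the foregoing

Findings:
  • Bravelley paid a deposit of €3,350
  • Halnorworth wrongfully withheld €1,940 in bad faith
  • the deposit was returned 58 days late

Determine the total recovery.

€13,704

Doubled: 2 × €1,940 = €3,880
Minimum €3,630: €3,880 meets the minimum, no increase.
Late-return penalty: 58 × €130 = €7,540
Damages plus late penalty: €3,880 + €7,540 = €11,420
Costs and fees: 20% of €11,420 = €2,284
Total recovery: €11,420 + €2,284 = €13,704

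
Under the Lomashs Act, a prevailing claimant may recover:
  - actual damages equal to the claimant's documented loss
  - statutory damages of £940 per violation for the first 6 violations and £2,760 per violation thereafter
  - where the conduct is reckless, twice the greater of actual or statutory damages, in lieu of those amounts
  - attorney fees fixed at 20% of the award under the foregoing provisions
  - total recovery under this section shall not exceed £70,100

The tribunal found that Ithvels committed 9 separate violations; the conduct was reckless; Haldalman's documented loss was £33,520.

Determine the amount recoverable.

£70,100

First 6 violations: 6 × £940 = £5,640
Remaining violations: (9 − 6) × £2,760 = £8,280
Statutory damages: £5,640 + £8,280 = £13,920
Greater of actual damages (£33,520) or statutory damages (£13,920): £33,520
Doubled: 2 × £33,520 = £67,040
Attorney fees: 20% of £67,040 = £13,408
Total before cap: £67,040 + £13,408 = £80,448
Cap at £70,100: £80,448 exceeds the cap → £70,100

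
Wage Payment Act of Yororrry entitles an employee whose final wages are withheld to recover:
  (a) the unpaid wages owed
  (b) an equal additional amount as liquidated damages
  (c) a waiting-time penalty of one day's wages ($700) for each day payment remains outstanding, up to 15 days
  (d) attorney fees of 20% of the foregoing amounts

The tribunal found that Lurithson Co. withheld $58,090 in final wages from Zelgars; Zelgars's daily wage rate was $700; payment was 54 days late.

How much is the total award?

Liquidated damages (equal amount): $58,090
Penalty days: min(54, 15) = 15
Waiting-time penalty: 15 × $700 = $10,500
Subtotal: $58,090 + $58,090 + $10,500 = $126,680
Attorney fees: 20% of $126,680 = $25,336
Total award: $126,680 + $25,336 = $152,016

$152,016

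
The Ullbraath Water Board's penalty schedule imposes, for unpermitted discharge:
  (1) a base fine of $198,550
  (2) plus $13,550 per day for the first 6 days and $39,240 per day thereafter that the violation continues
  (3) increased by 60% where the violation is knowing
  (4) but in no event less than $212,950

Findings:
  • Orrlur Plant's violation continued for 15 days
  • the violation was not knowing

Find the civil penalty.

$633,010

First 6 days: 6 × $13,550 = $81,300
Remaining days: (15 − 6) × $39,240 = $353,160
Per-day component: $81,300 + $353,160 = $434,460
Base plus per-day: $198,550 + $434,460 = $633,010
The violation was not knowing: no 60% increase.
Minimum $212,950: $633,010 meets the minimum, no increase.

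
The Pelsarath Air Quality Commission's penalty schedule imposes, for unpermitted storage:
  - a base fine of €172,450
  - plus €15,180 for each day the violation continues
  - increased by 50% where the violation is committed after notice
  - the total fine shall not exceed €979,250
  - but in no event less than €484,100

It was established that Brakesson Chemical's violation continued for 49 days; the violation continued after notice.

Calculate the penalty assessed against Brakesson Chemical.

Per-day component: 49 × €15,180 = €743,820
Base plus per-day: €172,450 + €743,820 = €916,270
Enhancement: 50% of €916,270 = €458,135
Enhanced fine: €916,270 + €458,135 = €1,374,405
Cap at €979,250: €1,374,405 exceeds the cap → €979,250
Minimum €484,100: €979,250 meets the minimum, no increase.

€979,250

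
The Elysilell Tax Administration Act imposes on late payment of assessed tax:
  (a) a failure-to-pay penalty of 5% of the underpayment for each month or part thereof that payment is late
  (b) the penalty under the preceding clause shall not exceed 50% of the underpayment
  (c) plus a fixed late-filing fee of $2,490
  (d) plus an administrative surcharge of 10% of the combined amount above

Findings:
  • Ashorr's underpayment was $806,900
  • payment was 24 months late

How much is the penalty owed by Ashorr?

$446,534

Accrued rate: 5% × 24 = 120%, capped at 50% → 50%
Failure-to-pay penalty: 50% of $806,900 = $403,450
Penalty before surcharge: $403,450 + $2,490 = $405,940
Administrative surcharge: 10% of $405,940 = $40,594
Total penalty: $405,940 + $40,594 = $446,534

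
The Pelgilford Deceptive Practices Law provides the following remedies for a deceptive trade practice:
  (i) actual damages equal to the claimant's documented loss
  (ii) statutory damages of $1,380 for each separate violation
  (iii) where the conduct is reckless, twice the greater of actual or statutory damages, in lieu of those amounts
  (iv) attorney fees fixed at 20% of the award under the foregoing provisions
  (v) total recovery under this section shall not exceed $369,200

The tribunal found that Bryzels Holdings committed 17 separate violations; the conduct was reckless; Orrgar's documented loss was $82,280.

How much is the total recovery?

Statutory damages: 17 × $1,380 = $23,460
Greater of actual damages ($82,280) or statutory damages ($23,460): $82,280
Doubled: 2 × $82,280 = $164,560
Attorney fees: 20% of $164,560 = $32,912
Total before cap: $164,560 + $32,912 = $197,472
Cap at $369,200: $197,472 is within the cap, no reduction.

$197,472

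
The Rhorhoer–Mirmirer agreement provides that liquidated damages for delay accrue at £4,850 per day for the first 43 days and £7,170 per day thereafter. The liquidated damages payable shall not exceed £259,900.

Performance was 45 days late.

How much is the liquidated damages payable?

£222,890

First 43 days: 43 × £4,850 = £208,550
Remaining days: (45 − 43) × £7,170 = £14,340
Accrued per-day damages: £208,550 + £14,340 = £222,890
Cap at £259,900: £222,890 is within the cap, no reduction.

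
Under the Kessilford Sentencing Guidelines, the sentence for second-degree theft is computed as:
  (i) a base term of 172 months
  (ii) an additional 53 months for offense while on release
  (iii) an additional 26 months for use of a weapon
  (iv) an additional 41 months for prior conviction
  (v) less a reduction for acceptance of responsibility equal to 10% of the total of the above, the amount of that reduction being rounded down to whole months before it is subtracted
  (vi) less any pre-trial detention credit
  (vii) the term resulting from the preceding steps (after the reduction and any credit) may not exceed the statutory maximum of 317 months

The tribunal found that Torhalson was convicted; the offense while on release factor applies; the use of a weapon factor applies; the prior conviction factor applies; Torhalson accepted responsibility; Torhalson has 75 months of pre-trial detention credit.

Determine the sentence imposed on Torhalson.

Offense while on release enhancement: +53 months
Use of a weapon enhancement: +26 months
Prior conviction enhancement: +41 months
Adjusted term: 172 months + 53 months + 26 months + 41 months = 292 months
Acceptance of responsibility reduction: 10% of 292 months = 29 months (rounded down)
After reduction: 292 − 29 = 263 months
Less pre-trial detention credit: 263 months − 75 months = 188 months
Cap at 317 months: 188 months is within the cap, no reduction.

188 months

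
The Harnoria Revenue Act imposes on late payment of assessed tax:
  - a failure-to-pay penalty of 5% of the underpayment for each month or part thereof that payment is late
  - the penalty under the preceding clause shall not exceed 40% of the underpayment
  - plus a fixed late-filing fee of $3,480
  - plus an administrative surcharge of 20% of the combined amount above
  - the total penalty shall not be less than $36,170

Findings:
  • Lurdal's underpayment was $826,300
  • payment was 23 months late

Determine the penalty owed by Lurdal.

Accrued rate: 5% × 23 = 115%, capped at 40% → 40%
Failure-to-pay penalty: 40% of $826,300 = $330,520
Penalty before surcharge: $330,520 + $3,480 = $334,000
Administrative surcharge: 20% of $334,000 = $66,800
Total penalty: $334,000 + $66,800 = $400,800
Minimum $36,170: $400,800 meets the minimum, no increase.

Penalty: $400,800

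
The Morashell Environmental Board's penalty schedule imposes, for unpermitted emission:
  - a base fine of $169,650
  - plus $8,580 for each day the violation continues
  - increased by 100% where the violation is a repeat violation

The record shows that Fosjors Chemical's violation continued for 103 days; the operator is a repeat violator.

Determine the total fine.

$2,106,780

Per-day component: 103 × $8,580 = $883,740
Base plus per-day: $169,650 + $883,740 = $1,053,390
Enhancement: 100% of $1,053,390 = $1,053,390
Enhanced fine: $1,053,390 + $1,053,390 = $2,106,780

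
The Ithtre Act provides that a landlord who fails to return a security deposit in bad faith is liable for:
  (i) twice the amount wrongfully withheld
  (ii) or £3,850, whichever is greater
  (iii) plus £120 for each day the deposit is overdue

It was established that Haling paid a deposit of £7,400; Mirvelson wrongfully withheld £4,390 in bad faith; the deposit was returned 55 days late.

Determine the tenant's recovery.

£15,380

Doubled: 2 × £4,390 = £8,780
Minimum £3,850: £8,780 meets the minimum, no increase.
Late-return penalty: 55 × £120 = £6,600
Damages plus late penalty: £8,780 + £6,600 = £15,380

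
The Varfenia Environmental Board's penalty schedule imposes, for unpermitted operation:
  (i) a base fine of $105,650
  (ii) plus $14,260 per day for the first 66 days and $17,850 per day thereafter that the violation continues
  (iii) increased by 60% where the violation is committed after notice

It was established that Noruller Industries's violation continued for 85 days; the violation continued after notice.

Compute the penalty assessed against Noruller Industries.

$2,217,536

First 66 days: 66 × $14,260 = $941,160
Remaining days: (85 − 66) × $17,850 = $339,150
Per-day component: $941,160 + $339,150 = $1,280,310
Base plus per-day: $105,650 + $1,280,310 = $1,385,960
Enhancement: 60% of $1,385,960 = $831,576
Enhanced fine: $1,385,960 + $831,576 = $2,217,536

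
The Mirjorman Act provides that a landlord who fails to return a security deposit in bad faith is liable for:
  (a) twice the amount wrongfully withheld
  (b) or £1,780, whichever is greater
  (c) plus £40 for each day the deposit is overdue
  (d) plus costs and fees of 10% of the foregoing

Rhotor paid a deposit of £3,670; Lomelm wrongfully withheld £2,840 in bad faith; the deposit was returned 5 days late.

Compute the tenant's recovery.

Recovery: £6,468

Doubled: 2 × £2,840 = £5,680
Minimum £1,780: £5,680 meets the minimum, no increase.
Late-return penalty: 5 × £40 = £200
Damages plus late penalty: £5,680 + £200 = £5,880
Costs and fees: 10% of £5,880 = £588
Total recovery: £5,880 + £588 = £6,468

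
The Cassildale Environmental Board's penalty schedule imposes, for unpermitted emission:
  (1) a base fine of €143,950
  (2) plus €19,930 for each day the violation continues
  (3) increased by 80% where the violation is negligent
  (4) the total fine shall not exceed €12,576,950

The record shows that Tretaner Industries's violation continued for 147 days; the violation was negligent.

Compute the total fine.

Per-day component: 147 × €19,930 = €2,929,710
Base plus per-day: €143,950 + €2,929,710 = €3,073,660
Enhancement: 80% of €3,073,660 = €2,458,928
Enhanced fine: €3,073,660 + €2,458,928 = €5,532,588
Cap at €12,576,950: €5,532,588 is within the cap, no reduction.

€5,532,588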